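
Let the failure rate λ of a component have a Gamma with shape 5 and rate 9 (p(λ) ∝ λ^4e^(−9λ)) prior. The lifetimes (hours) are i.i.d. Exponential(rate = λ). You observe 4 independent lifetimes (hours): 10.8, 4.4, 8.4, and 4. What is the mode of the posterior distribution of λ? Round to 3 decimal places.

λ̂_MAP = 0.219

The Exponential(rate=λ) likelihood is ∝ λ^n e^(−λΣtᵢ). Here n = 4 and Σtᵢ = 10.8 + 4.4 + 8.4 + 4 = 27.6.
Posterior ∝ λ^4e^(−9λ) · λ^4e^(−27.6λ) = λ^8e^(−36.6λ), i.e. Gamma(9, 36.6).
Mode = (a−1)/b = 8/36.6 ≈ 0.219.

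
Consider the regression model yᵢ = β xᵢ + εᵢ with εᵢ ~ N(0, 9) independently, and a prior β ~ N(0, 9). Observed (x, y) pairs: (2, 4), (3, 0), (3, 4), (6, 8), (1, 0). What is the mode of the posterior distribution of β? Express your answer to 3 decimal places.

β̂_MAP = 1.133

log p(β | y) = −Σ(yᵢ − βxᵢ)²/(2·9) − β²/(2·9) + const.
Setting the derivative to zero: Σxᵢ(yᵢ − βxᵢ)/9 − β/9 = 0, so β = Σxᵢyᵢ / (Σxᵢ² + σ²/τ²).
Σxᵢyᵢ = 2·4 + 3·0 + 3·4 + 6·8 + 1·0 = 68; Σxᵢ² = 59; σ²/τ² = 1.
β̂_MAP = 68 / (59 + 1) = 68/60 ≈ 1.133.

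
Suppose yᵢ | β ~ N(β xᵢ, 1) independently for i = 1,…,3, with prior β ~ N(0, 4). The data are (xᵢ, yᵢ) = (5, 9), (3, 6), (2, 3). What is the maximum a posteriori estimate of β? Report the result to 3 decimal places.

log p(β | y) = −Σ(yᵢ − βxᵢ)²/(2·1) − β²/(2·4) + const.
Setting the derivative to zero: Σxᵢ(yᵢ − βxᵢ)/1 − β/4 = 0, so β = Σxᵢyᵢ / (Σxᵢ² + σ²/τ²).
Σxᵢyᵢ = 5·9 + 3·6 + 2·3 = 69; Σxᵢ² = 38; σ²/τ² = 0.25.
β̂_MAP = 69 / (38 + 0.25) = 69/38.25 ≈ 1.804.

β̂_MAP = 1.804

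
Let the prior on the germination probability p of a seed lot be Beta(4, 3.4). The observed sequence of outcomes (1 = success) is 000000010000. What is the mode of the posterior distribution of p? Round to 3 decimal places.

p̂_MAP = 0.230

Prior: Beta(4, 3.4).
Data: 1 success in 12 trials (from the sequence). The binomial likelihood contributes p(1−p)^11, so the posterior is Beta(4+1, 3.4+11) = Beta(5, 14.4).
For Beta(a, b) with a, b > 1 the mode is (a−1)/(a+b−2) = 4/17.4 ≈ 0.230.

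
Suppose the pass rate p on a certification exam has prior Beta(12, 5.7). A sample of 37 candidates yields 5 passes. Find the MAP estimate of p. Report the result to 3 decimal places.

Prior: Beta(12, 5.7).
Data: 5 successes in 37 trials. The binomial likelihood contributes p^5(1−p)^32, so the posterior is Beta(12+5, 5.7+32) = Beta(17, 37.7).
For Beta(a, b) with a, b > 1 the mode is (a−1)/(a+b−2) = 16/52.7 ≈ 0.304.

p̂_MAP = 0.304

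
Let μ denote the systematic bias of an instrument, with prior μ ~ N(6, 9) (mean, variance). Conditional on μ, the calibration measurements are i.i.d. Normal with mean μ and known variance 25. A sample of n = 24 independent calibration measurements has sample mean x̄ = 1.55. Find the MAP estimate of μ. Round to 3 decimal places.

n = 24, x̄ = 1.55.
For a Normal prior and Normal likelihood with known variance, the posterior is Normal; its mode equals its mean, the precision-weighted average.
Prior precision 1/σ₀² = 1/9; data precision n/σ² = 24/25 = 0.96.
μ̂ = ((1/9)·6 + 0.96·1.55) / (1/9 + 0.96) = (808/375)/(241/225) = 2424/1205 ≈ 2.012.

μ̂_MAP = 2.012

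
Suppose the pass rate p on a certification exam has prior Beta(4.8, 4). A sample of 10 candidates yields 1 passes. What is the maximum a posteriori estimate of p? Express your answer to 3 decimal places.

Prior: Beta(4.8, 4).
Data: 1 success in 10 trials. The binomial likelihood contributes p(1−p)^9, so the posterior is Beta(4.8+1, 4+9) = Beta(5.8, 13).
For Beta(a, b) with a, b > 1 the mode is (a−1)/(a+b−2) = 4.8/16.8 ≈ 0.286.

p̂_MAP = 0.286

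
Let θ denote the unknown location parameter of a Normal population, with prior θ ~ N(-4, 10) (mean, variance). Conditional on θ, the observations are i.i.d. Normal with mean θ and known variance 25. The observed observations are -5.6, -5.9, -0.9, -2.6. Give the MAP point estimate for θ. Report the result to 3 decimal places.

n = 4; x̄ = ((-5.6) + (-5.9) + (-0.9) + (-2.6))/4 = -15/4 = -3.75.
For a Normal prior and Normal likelihood with known variance, the posterior is Normal; its mode equals its mean, the precision-weighted average.
Prior precision 1/σ₀² = 1/10 = 0.1; data precision n/σ² = 4/25 = 0.16.
θ̂ = (0.1·(-4) + 0.16·(-3.75)) / (0.1 + 0.16) = (-1)/0.26 = -50/13 ≈ -3.846.

θ̂_MAP = -3.846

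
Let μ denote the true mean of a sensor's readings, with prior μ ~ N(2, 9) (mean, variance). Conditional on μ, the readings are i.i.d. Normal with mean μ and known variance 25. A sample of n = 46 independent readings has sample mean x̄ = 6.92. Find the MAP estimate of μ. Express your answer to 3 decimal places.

μ̂_MAP = 6.640

n = 46, x̄ = 6.92.
For a Normal prior and Normal likelihood with known variance, the posterior is Normal; its mode equals its mean, the precision-weighted average.
Prior precision 1/σ₀² = 1/9; data precision n/σ² = 46/25 = 1.84.
μ̂ = ((1/9)·2 + 1.84·6.92) / (1/9 + 1.84) = (72872/5625)/(439/225) = 72872/10975 ≈ 6.640.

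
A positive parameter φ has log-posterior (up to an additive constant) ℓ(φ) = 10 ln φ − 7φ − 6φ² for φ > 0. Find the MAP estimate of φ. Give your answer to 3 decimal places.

φ̂_MAP = 0.667

ℓ'(φ) = 10/φ − 7 − 12φ. Setting this to zero and multiplying by φ: 12φ² + 7φ − 10 = 0.
φ = (−7 + √(7² + 4·12·10)) / (2·12) = (−7 + √529) / 24 = (−7 + 23)/24 = 2/3.
ℓ''(φ) = −10/φ² − 12 < 0, confirming a maximum.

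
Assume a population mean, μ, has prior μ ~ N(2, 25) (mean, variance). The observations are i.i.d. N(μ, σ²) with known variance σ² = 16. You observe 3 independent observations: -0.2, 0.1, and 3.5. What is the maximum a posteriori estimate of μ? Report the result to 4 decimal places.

n = 3; x̄ = ((-0.2) + 0.1 + 3.5)/3 = 3.4/3 = 17/15 ≈ 1.1333.
For a Normal prior and Normal likelihood with known variance, the posterior is Normal; its mode equals its mean, the precision-weighted average.
Prior precision 1/σ₀² = 1/25 = 0.04; data precision n/σ² = 3/16 = 0.1875.
μ̂ = (0.04·2 + 0.1875·(17/15)) / (0.04 + 0.1875) = 0.2925/0.2275 = 9/7 ≈ 1.2857.

μ̂_MAP = 1.2857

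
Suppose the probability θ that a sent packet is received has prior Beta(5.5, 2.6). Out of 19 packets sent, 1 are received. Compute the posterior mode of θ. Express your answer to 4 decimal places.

θ̂_MAP = 0.2191

Prior: Beta(5.5, 2.6).
Data: 1 success in 19 trials. The binomial likelihood contributes θ(1−θ)^18, so the posterior is Beta(5.5+1, 2.6+18) = Beta(6.5, 20.6).
For Beta(a, b) with a, b > 1 the mode is (a−1)/(a+b−2) = 5.5/25.1 ≈ 0.2191.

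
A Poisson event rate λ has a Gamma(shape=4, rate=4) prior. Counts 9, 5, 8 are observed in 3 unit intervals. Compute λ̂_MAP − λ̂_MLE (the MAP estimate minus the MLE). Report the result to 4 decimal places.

MAP − MLE = -3.7619

Σxᵢ = 22. Posterior is Gamma(26, 7); MAP = (26−1)/7 = 25/7 ≈ 3.57143.
MLE = x̄ = 22/3 ≈ 7.33333.
Difference = 25/7 − 22/3 = -79/21 ≈ -3.7619.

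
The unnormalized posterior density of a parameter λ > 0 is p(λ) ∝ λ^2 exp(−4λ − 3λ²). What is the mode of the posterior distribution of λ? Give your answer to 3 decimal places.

ℓ'(λ) = 2/λ − 4 − 6λ. Setting this to zero and multiplying by λ: 6λ² + 4λ − 2 = 0.
λ = (−4 + √(4² + 4·6·2)) / (2·6) = (−4 + √64) / 12 = (−4 + 8)/12 = 1/3.
ℓ''(λ) = −2/λ² − 6 < 0, confirming a maximum.

λ̂_MAP = 0.333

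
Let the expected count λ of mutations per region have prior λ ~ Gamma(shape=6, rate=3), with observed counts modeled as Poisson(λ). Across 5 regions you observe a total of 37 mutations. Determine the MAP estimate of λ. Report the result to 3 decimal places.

λ̂_MAP = 5.250

Σxᵢ = 37, n = 5.
Posterior ∝ λ^5e^(−3λ) · λ^37e^(−5λ) = λ^42e^(−8λ), i.e. Gamma(shape=43, rate=8).
The mode of a Gamma(a, b) with a ≥ 1 (shape–rate) is (a−1)/b = 42/8 ≈ 5.250.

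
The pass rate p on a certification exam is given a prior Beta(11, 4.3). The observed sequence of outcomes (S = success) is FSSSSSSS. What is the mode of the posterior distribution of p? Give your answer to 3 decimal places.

Prior: Beta(11, 4.3).
Data: 7 successes in 8 trials (from the sequence). The binomial likelihood contributes p^7(1−p)^1, so the posterior is Beta(11+7, 4.3+1) = Beta(18, 5.3).
For Beta(a, b) with a, b > 1 the mode is (a−1)/(a+b−2) = 17/21.3 ≈ 0.798.

p̂_MAP = 0.798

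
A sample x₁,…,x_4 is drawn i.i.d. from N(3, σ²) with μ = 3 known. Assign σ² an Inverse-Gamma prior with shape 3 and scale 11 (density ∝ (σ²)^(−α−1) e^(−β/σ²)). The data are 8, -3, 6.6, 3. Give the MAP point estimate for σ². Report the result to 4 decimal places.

σ̂²_MAP = 7.9967

Sum of squared deviations about the known mean: SS = (8−3)² + (-3−3)² + (6.6−3)² + (3−3)² = 73.96.
The Normal likelihood contributes (σ²)^(−n/2) exp(−SS/(2σ²)), so the posterior is Inverse-Gamma(α + n/2, β + SS/2) = Inverse-Gamma(5, 47.98).
The mode of Inverse-Gamma(a, b) is b/(a+1) = 47.98/6 ≈ 7.9967.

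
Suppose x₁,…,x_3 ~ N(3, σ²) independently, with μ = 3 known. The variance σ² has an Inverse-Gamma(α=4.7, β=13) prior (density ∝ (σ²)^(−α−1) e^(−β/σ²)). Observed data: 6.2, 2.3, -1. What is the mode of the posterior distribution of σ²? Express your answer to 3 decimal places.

Sum of squared deviations about the known mean: SS = (6.2−3)² + (2.3−3)² + (-1−3)² = 26.73.
The Normal likelihood contributes (σ²)^(−n/2) exp(−SS/(2σ²)), so the posterior is Inverse-Gamma(α + n/2, β + SS/2) = Inverse-Gamma(6.2, 26.365).
The mode of Inverse-Gamma(a, b) is b/(a+1) = 26.365/7.2 ≈ 3.662.

σ̂²_MAP = 3.662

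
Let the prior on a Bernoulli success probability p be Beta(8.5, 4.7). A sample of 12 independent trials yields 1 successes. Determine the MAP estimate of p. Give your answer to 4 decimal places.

p̂_MAP = 0.3664

Prior: Beta(8.5, 4.7).
Data: 1 success in 12 trials. The binomial likelihood contributes p(1−p)^11, so the posterior is Beta(8.5+1, 4.7+11) = Beta(9.5, 15.7).
For Beta(a, b) with a, b > 1 the mode is (a−1)/(a+b−2) = 8.5/23.2 ≈ 0.3664.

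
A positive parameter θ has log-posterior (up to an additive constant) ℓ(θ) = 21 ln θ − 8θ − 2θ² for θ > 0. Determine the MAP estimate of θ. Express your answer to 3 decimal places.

ℓ'(θ) = 21/θ − 8 − 4θ. Setting this to zero and multiplying by θ: 4θ² + 8θ − 21 = 0.
θ = (−8 + √(8² + 4·4·21)) / (2·4) = (−8 + √400) / 8 = (−8 + 20)/8 = 3/2.
ℓ''(θ) = −21/θ² − 4 < 0, confirming a maximum.

θ̂_MAP = 1.500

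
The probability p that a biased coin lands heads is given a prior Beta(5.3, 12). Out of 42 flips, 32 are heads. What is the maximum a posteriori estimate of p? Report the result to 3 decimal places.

p̂_MAP = 0.634

Prior: Beta(5.3, 12).
Data: 32 successes in 42 trials. The binomial likelihood contributes p^32(1−p)^10, so the posterior is Beta(5.3+32, 12+10) = Beta(37.3, 22).
For Beta(a, b) with a, b > 1 the mode is (a−1)/(a+b−2) = 36.3/57.3 ≈ 0.634.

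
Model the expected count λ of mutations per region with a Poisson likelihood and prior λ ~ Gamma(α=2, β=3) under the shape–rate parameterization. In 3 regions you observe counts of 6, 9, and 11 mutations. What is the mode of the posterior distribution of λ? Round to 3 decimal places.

λ̂_MAP = 4.500

Σxᵢ = 6+9+11 = 26, with n = 3.
Posterior ∝ λe^(−3λ) · λ^26e^(−3λ) = λ^27e^(−6λ), i.e. Gamma(shape=28, rate=6).
The mode of a Gamma(a, b) with a ≥ 1 (shape–rate) is (a−1)/b = 27/6 ≈ 4.500.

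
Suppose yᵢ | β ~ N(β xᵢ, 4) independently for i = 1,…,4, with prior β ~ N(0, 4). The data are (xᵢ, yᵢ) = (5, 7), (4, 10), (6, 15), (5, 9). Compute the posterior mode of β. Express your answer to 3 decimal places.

log p(β | y) = −Σ(yᵢ − βxᵢ)²/(2·4) − β²/(2·4) + const.
Setting the derivative to zero: Σxᵢ(yᵢ − βxᵢ)/4 − β/4 = 0, so β = Σxᵢyᵢ / (Σxᵢ² + σ²/τ²).
Σxᵢyᵢ = 5·7 + 4·10 + 6·15 + 5·9 = 210; Σxᵢ² = 102; σ²/τ² = 1.
β̂_MAP = 210 / (102 + 1) = 210/103 ≈ 2.039.

β̂_MAP = 2.039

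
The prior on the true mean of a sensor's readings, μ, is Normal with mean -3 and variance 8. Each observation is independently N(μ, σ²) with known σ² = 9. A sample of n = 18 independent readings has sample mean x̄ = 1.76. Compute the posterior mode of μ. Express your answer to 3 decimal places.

μ̂_MAP = 1.480

n = 18, x̄ = 1.76.
For a Normal prior and Normal likelihood with known variance, the posterior is Normal; its mode equals its mean, the precision-weighted average.
Prior precision 1/σ₀² = 1/8 = 0.125; data precision n/σ² = 18/9 = 2.
μ̂ = (0.125·(-3) + 2·1.76) / (0.125 + 2) = 3.145/2.125 = 1.480.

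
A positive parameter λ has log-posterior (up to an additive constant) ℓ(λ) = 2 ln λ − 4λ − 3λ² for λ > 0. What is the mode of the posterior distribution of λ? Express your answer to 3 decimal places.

ℓ'(λ) = 2/λ − 4 − 6λ. Setting this to zero and multiplying by λ: 6λ² + 4λ − 2 = 0.
λ = (−4 + √(4² + 4·6·2)) / (2·6) = (−4 + √64) / 12 = (−4 + 8)/12 = 1/3.
ℓ''(λ) = −2/λ² − 6 < 0, confirming a maximum.

λ̂_MAP = 0.333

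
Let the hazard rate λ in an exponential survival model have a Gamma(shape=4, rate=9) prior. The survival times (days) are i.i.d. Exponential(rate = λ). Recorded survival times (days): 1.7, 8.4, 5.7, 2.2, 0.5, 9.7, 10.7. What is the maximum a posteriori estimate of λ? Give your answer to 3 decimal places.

The Exponential(rate=λ) likelihood is ∝ λ^n e^(−λΣtᵢ). Here n = 7 and Σtᵢ = 1.7 + 8.4 + 5.7 + 2.2 + 0.5 + 9.7 + 10.7 = 38.9.
Posterior ∝ λ^3e^(−9λ) · λ^7e^(−38.9λ) = λ^10e^(−47.9λ), i.e. Gamma(11, 47.9).
Mode = (a−1)/b = 10/47.9 ≈ 0.209.

λ̂_MAP = 0.209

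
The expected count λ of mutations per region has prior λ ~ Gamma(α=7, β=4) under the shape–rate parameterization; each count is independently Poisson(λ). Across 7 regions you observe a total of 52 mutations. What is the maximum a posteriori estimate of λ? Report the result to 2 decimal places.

Σxᵢ = 52, n = 7.
Posterior ∝ λ^6e^(−4λ) · λ^52e^(−7λ) = λ^58e^(−11λ), i.e. Gamma(shape=59, rate=11).
The mode of a Gamma(a, b) with a ≥ 1 (shape–rate) is (a−1)/b = 58/11 ≈ 5.27.

λ̂_MAP = 5.27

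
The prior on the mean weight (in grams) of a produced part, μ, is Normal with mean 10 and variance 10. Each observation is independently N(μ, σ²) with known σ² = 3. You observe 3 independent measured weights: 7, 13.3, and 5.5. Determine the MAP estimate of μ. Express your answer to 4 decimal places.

n = 3; x̄ = (7 + 13.3 + 5.5)/3 = 25.8/3 = 8.6.
For a Normal prior and Normal likelihood with known variance, the posterior is Normal; its mode equals its mean, the precision-weighted average.
Prior precision 1/σ₀² = 1/10 = 0.1; data precision n/σ² = 3/3 = 1.
μ̂ = (0.1·10 + 1·8.6) / (0.1 + 1) = 9.6/1.1 = 96/11 ≈ 8.7273.

μ̂_MAP = 8.7273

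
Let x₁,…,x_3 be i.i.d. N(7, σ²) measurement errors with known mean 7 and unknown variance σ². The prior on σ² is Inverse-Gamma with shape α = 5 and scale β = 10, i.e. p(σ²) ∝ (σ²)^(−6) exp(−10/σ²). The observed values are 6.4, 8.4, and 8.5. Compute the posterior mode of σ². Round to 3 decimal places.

σ̂²_MAP = 1.638

Sum of squared deviations about the known mean: SS = (6.4−7)² + (8.4−7)² + (8.5−7)² = 4.57.
The Normal likelihood contributes (σ²)^(−n/2) exp(−SS/(2σ²)), so the posterior is Inverse-Gamma(α + n/2, β + SS/2) = Inverse-Gamma(6.5, 12.285).
The mode of Inverse-Gamma(a, b) is b/(a+1) = 12.285/7.5 ≈ 1.638.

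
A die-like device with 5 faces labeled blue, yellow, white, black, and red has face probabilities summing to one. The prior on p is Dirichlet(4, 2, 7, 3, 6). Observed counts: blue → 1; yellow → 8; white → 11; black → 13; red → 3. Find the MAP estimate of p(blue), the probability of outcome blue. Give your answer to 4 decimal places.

MAP estimate of p(blue) = 0.0755

The posterior is Dirichlet(αᵢ + nᵢ) = Dirichlet(5, 10, 18, 16, 9).
For a Dirichlet(a₁,…,a_K) with all aᵢ > 1, the mode has j-th component (aⱼ − 1)/(Σaᵢ − K).
Here Σaᵢ = 58 and K = 5, so p(blue) = (5 − 1)/(58 − 5) = 4/53 ≈ 0.0755.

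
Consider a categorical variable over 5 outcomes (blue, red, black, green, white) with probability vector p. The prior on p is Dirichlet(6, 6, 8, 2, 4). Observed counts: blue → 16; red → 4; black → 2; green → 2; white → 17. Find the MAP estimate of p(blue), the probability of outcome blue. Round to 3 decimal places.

The posterior is Dirichlet(αᵢ + nᵢ) = Dirichlet(22, 10, 10, 4, 21).
For a Dirichlet(a₁,…,a_K) with all aᵢ > 1, the mode has j-th component (aⱼ − 1)/(Σaᵢ − K).
Here Σaᵢ = 67 and K = 5, so p(blue) = (22 − 1)/(67 − 5) = 21/62 ≈ 0.339.

MAP estimate of p(blue) = 0.339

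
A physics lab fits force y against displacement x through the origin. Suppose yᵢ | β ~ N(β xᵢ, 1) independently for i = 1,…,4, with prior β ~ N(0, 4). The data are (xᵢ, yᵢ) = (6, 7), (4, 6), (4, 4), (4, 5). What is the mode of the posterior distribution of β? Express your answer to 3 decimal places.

β̂_MAP = 1.211

log p(β | y) = −Σ(yᵢ − βxᵢ)²/(2·1) − β²/(2·4) + const.
Setting the derivative to zero: Σxᵢ(yᵢ − βxᵢ)/1 − β/4 = 0, so β = Σxᵢyᵢ / (Σxᵢ² + σ²/τ²).
Σxᵢyᵢ = 6·7 + 4·6 + 4·4 + 4·5 = 102; Σxᵢ² = 84; σ²/τ² = 0.25.
β̂_MAP = 102 / (84 + 0.25) = 102/84.25 ≈ 1.211.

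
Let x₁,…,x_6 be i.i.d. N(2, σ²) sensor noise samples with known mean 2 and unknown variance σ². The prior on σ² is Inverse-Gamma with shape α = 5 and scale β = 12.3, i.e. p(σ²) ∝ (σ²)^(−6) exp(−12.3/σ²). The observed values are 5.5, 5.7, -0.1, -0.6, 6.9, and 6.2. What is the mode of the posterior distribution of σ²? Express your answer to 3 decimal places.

Sum of squared deviations about the known mean: SS = (5.5−2)² + (5.7−2)² + (-0.1−2)² + (-0.6−2)² + (6.9−2)² + (6.2−2)² = 78.76.
The Normal likelihood contributes (σ²)^(−n/2) exp(−SS/(2σ²)), so the posterior is Inverse-Gamma(α + n/2, β + SS/2) = Inverse-Gamma(8, 51.68).
The mode of Inverse-Gamma(a, b) is b/(a+1) = 51.68/9 ≈ 5.742.

σ̂²_MAP = 5.742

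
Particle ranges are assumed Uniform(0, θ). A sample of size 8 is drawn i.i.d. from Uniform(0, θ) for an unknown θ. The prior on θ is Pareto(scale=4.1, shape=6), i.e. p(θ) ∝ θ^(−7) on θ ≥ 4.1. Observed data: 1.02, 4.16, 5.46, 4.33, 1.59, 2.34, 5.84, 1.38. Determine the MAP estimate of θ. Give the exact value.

θ̂_MAP = 5.84

The Uniform(0, θ) likelihood is θ^(−n) for θ ≥ max(xᵢ), zero otherwise. Here max(xᵢ) = 5.84.
Posterior ∝ θ^(−7) · θ^(−8) = θ^(−15) on θ ≥ max(4.1, 5.84) = 5.84.
This density is strictly decreasing in θ, so the posterior mode lies at the lower boundary of the support.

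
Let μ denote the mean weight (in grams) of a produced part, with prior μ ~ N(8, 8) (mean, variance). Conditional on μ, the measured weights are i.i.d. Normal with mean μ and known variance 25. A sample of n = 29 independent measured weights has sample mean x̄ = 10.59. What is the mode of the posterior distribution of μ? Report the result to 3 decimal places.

n = 29, x̄ = 10.59.
For a Normal prior and Normal likelihood with known variance, the posterior is Normal; its mode equals its mean, the precision-weighted average.
Prior precision 1/σ₀² = 1/8 = 0.125; data precision n/σ² = 29/25 = 1.16.
μ̂ = (0.125·8 + 1.16·10.59) / (0.125 + 1.16) = 13.2844/1.285 = 66422/6425 ≈ 10.338.

μ̂_MAP = 10.338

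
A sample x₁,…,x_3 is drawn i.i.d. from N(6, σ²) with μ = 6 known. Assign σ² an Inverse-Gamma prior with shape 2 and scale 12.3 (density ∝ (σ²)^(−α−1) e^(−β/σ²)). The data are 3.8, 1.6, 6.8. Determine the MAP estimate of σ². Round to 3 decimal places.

Sum of squared deviations about the known mean: SS = (3.8−6)² + (1.6−6)² + (6.8−6)² = 24.84.
The Normal likelihood contributes (σ²)^(−n/2) exp(−SS/(2σ²)), so the posterior is Inverse-Gamma(α + n/2, β + SS/2) = Inverse-Gamma(3.5, 24.72).
The mode of Inverse-Gamma(a, b) is b/(a+1) = 24.72/4.5 ≈ 5.493.

σ̂²_MAP = 5.493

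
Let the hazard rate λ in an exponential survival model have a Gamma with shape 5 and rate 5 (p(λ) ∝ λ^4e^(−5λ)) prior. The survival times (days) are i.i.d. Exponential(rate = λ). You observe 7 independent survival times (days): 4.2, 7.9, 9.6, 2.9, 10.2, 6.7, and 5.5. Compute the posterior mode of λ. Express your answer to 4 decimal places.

The Exponential(rate=λ) likelihood is ∝ λ^n e^(−λΣtᵢ). Here n = 7 and Σtᵢ = 4.2 + 7.9 + 9.6 + 2.9 + 10.2 + 6.7 + 5.5 = 47.
Posterior ∝ λ^4e^(−5λ) · λ^7e^(−47λ) = λ^11e^(−52λ), i.e. Gamma(12, 52).
Mode = (a−1)/b = 11/52 ≈ 0.2115.

λ̂_MAP = 0.2115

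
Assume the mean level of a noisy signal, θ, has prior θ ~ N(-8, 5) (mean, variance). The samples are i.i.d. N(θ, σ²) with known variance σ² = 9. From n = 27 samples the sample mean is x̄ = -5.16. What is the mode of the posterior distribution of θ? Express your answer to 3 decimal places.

θ̂_MAP = -5.338

n = 27, x̄ = -5.16.
For a Normal prior and Normal likelihood with known variance, the posterior is Normal; its mode equals its mean, the precision-weighted average.
Prior precision 1/σ₀² = 1/5 = 0.2; data precision n/σ² = 27/9 = 3.
θ̂ = (0.2·(-8) + 3·(-5.16)) / (0.2 + 3) = (-17.08)/3.2 = -5.3375 ≈ -5.338.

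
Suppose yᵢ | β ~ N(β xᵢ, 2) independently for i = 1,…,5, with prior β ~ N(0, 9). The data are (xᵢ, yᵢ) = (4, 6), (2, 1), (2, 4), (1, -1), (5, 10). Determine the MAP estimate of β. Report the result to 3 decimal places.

log p(β | y) = −Σ(yᵢ − βxᵢ)²/(2·2) − β²/(2·9) + const.
Setting the derivative to zero: Σxᵢ(yᵢ − βxᵢ)/2 − β/9 = 0, so β = Σxᵢyᵢ / (Σxᵢ² + σ²/τ²).
Σxᵢyᵢ = 4·6 + 2·1 + 2·4 + 1·(-1) + 5·10 = 83; Σxᵢ² = 50; σ²/τ² = 2/9.
β̂_MAP = 83 / (50 + 2/9) = 83/(452/9) = 747/452 ≈ 1.653.

β̂_MAP = 1.653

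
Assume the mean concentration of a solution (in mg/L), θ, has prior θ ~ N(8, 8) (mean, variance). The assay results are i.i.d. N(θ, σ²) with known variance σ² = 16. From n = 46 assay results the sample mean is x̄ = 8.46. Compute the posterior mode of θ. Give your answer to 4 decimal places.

n = 46, x̄ = 8.46.
For a Normal prior and Normal likelihood with known variance, the posterior is Normal; its mode equals its mean, the precision-weighted average.
Prior precision 1/σ₀² = 1/8 = 0.125; data precision n/σ² = 46/16 = 2.875.
θ̂ = (0.125·8 + 2.875·8.46) / (0.125 + 2.875) = 25.3225/3 = 10129/1200 ≈ 8.4408.

θ̂_MAP = 8.4408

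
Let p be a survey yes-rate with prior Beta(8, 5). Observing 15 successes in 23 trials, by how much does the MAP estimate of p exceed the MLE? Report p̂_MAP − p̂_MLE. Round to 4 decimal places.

Posterior is Beta(23, 13); MAP = (23−1)/(36−2) = 22/34 ≈ 0.64706.
MLE ignores the prior: p̂_MLE = k/n = 15/23 ≈ 0.65217.
Difference = 22/34 − 15/23 = -2/391 ≈ -0.0051.

MAP − MLE = -0.0051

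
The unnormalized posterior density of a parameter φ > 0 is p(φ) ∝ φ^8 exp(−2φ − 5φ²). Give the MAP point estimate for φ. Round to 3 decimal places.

ℓ'(φ) = 8/φ − 2 − 10φ. Setting this to zero and multiplying by φ: 10φ² + 2φ − 8 = 0.
φ = (−2 + √(2² + 4·10·8)) / (2·10) = (−2 + √324) / 20 = (−2 + 18)/20 = 4/5.
ℓ''(φ) = −8/φ² − 10 < 0, confirming a maximum.

φ̂_MAP = 0.800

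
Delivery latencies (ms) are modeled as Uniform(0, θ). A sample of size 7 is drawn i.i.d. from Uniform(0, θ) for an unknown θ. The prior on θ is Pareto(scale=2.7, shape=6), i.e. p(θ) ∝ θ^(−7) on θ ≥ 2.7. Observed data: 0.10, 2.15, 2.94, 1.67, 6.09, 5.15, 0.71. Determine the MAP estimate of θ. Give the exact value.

θ̂_MAP = 6.09

The Uniform(0, θ) likelihood is θ^(−n) for θ ≥ max(xᵢ), zero otherwise. Here max(xᵢ) = 6.09.
Posterior ∝ θ^(−7) · θ^(−7) = θ^(−14) on θ ≥ max(2.7, 6.09) = 6.09.
This density is strictly decreasing in θ, so the posterior mode lies at the lower boundary of the support.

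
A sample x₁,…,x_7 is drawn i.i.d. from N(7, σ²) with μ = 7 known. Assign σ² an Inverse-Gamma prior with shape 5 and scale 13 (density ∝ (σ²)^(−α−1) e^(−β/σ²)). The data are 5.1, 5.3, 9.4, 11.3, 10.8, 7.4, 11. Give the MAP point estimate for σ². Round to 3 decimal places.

σ̂²_MAP = 4.597

Sum of squared deviations about the known mean: SS = (5.1−7)² + (5.3−7)² + (9.4−7)² + (11.3−7)² + (10.8−7)² + (7.4−7)² + (11−7)² = 61.35.
The Normal likelihood contributes (σ²)^(−n/2) exp(−SS/(2σ²)), so the posterior is Inverse-Gamma(α + n/2, β + SS/2) = Inverse-Gamma(8.5, 43.675).
The mode of Inverse-Gamma(a, b) is b/(a+1) = 43.675/9.5 ≈ 4.597.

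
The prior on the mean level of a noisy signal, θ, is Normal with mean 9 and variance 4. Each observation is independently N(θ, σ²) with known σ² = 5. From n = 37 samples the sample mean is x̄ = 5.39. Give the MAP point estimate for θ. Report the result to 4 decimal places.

n = 37, x̄ = 5.39.
For a Normal prior and Normal likelihood with known variance, the posterior is Normal; its mode equals its mean, the precision-weighted average.
Prior precision 1/σ₀² = 1/4 = 0.25; data precision n/σ² = 37/5 = 7.4.
θ̂ = (0.25·9 + 7.4·5.39) / (0.25 + 7.4) = 42.136/7.65 = 21068/3825 ≈ 5.5080.

θ̂_MAP = 5.5080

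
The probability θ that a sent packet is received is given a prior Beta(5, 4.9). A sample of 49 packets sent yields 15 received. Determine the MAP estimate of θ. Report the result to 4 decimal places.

Prior: Beta(5, 4.9).
Data: 15 successes in 49 trials. The binomial likelihood contributes θ^15(1−θ)^34, so the posterior is Beta(5+15, 4.9+34) = Beta(20, 38.9).
For Beta(a, b) with a, b > 1 the mode is (a−1)/(a+b−2) = 19/56.9 ≈ 0.3339.

θ̂_MAP = 0.3339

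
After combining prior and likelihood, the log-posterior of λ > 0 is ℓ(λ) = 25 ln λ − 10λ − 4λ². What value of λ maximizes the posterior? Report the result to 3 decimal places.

λ̂_MAP = 1.250

ℓ'(λ) = 25/λ − 10 − 8λ. Setting this to zero and multiplying by λ: 8λ² + 10λ − 25 = 0.
λ = (−10 + √(10² + 4·8·25)) / (2·8) = (−10 + √900) / 16 = (−10 + 30)/16 = 5/4.
ℓ''(λ) = −25/λ² − 8 < 0, confirming a maximum.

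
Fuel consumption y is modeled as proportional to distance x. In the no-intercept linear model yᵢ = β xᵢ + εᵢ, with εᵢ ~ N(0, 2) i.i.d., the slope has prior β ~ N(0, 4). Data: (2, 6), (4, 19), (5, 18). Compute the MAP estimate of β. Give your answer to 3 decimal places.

β̂_MAP = 3.912

log p(β | y) = −Σ(yᵢ − βxᵢ)²/(2·2) − β²/(2·4) + const.
Setting the derivative to zero: Σxᵢ(yᵢ − βxᵢ)/2 − β/4 = 0, so β = Σxᵢyᵢ / (Σxᵢ² + σ²/τ²).
Σxᵢyᵢ = 2·6 + 4·19 + 5·18 = 178; Σxᵢ² = 45; σ²/τ² = 0.5.
β̂_MAP = 178 / (45 + 0.5) = 178/45.5 ≈ 3.912.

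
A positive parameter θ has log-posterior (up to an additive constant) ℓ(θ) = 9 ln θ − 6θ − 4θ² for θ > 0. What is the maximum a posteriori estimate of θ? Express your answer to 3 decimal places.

θ̂_MAP = 0.750

ℓ'(θ) = 9/θ − 6 − 8θ. Setting this to zero and multiplying by θ: 8θ² + 6θ − 9 = 0.
θ = (−6 + √(6² + 4·8·9)) / (2·8) = (−6 + √324) / 16 = (−6 + 18)/16 = 3/4.
ℓ''(θ) = −9/θ² − 8 < 0, confirming a maximum.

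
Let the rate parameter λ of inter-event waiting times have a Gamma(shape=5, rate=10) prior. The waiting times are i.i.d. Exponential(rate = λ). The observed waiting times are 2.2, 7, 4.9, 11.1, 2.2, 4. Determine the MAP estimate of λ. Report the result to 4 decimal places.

λ̂_MAP = 0.2415

The Exponential(rate=λ) likelihood is ∝ λ^n e^(−λΣtᵢ). Here n = 6 and Σtᵢ = 2.2 + 7 + 4.9 + 11.1 + 2.2 + 4 = 31.4.
Posterior ∝ λ^4e^(−10λ) · λ^6e^(−31.4λ) = λ^10e^(−41.4λ), i.e. Gamma(11, 41.4).
Mode = (a−1)/b = 10/41.4 ≈ 0.2415.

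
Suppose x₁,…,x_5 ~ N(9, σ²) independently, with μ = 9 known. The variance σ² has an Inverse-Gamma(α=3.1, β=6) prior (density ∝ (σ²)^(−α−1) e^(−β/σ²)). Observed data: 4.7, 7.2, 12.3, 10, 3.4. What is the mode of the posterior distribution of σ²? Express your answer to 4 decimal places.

Sum of squared deviations about the known mean: SS = (4.7−9)² + (7.2−9)² + (12.3−9)² + (10−9)² + (3.4−9)² = 64.98.
The Normal likelihood contributes (σ²)^(−n/2) exp(−SS/(2σ²)), so the posterior is Inverse-Gamma(α + n/2, β + SS/2) = Inverse-Gamma(5.6, 38.49).
The mode of Inverse-Gamma(a, b) is b/(a+1) = 38.49/6.6 ≈ 5.8318.

σ̂²_MAP = 5.8318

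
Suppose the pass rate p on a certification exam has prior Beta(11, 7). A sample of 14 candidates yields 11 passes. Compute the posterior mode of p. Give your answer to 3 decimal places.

p̂_MAP = 0.700

Prior: Beta(11, 7).
Data: 11 successes in 14 trials. The binomial likelihood contributes p^11(1−p)^3, so the posterior is Beta(11+11, 7+3) = Beta(22, 10).
For Beta(a, b) with a, b > 1 the mode is (a−1)/(a+b−2) = 21/30 ≈ 0.700.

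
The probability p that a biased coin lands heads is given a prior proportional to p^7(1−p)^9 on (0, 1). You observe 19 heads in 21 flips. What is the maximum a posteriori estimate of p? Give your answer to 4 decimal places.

The prior density ∝ p^7(1−p)^9 is the kernel of Beta(8, 10).
Data: 19 successes in 21 trials. The binomial likelihood contributes p^19(1−p)^2, so the posterior is Beta(8+19, 10+2) = Beta(27, 12).
For Beta(a, b) with a, b > 1 the mode is (a−1)/(a+b−2) = 26/37 ≈ 0.7027.

p̂_MAP = 0.7027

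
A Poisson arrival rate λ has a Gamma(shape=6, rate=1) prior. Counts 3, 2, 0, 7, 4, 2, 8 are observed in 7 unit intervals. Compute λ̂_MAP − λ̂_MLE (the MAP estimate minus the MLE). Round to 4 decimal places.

MAP − MLE = 0.1607

Σxᵢ = 26. Posterior is Gamma(32, 8); MAP = (32−1)/8 = 31/8 ≈ 3.87500.
MLE = x̄ = 26/7 ≈ 3.71429.
Difference = 31/8 − 26/7 = 9/56 ≈ 0.1607.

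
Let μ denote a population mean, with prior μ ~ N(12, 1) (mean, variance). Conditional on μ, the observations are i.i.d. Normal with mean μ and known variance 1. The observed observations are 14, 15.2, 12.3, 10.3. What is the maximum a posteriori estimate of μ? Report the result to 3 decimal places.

n = 4; x̄ = (14 + 15.2 + 12.3 + 10.3)/4 = 51.8/4 = 12.95.
For a Normal prior and Normal likelihood with known variance, the posterior is Normal; its mode equals its mean, the precision-weighted average.
Prior precision 1/σ₀² = 1/1 = 1; data precision n/σ² = 4/1 = 4.
μ̂ = (1·12 + 4·12.95) / (1 + 4) = 63.8/5 = 12.760.

μ̂_MAP = 12.760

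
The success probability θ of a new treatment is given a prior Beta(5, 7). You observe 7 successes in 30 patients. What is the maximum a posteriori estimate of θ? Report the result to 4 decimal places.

Prior: Beta(5, 7).
Data: 7 successes in 30 trials. The binomial likelihood contributes θ^7(1−θ)^23, so the posterior is Beta(5+7, 7+23) = Beta(12, 30).
For Beta(a, b) with a, b > 1 the mode is (a−1)/(a+b−2) = 11/40 ≈ 0.2750.

θ̂_MAP = 0.2750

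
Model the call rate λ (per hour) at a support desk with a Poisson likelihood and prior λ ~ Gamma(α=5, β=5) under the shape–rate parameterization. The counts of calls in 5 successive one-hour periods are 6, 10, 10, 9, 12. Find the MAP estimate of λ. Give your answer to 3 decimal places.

Σxᵢ = 6+10+10+9+12 = 47, with n = 5.
Posterior ∝ λ^4e^(−5λ) · λ^47e^(−5λ) = λ^51e^(−10λ), i.e. Gamma(shape=52, rate=10).
The mode of a Gamma(a, b) with a ≥ 1 (shape–rate) is (a−1)/b = 51/10 ≈ 5.100.

λ̂_MAP = 5.100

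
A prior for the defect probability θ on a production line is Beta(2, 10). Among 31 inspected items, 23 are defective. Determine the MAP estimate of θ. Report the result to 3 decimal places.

θ̂_MAP = 0.585

Prior: Beta(2, 10).
Data: 23 successes in 31 trials. The binomial likelihood contributes θ^23(1−θ)^8, so the posterior is Beta(2+23, 10+8) = Beta(25, 18).
For Beta(a, b) with a, b > 1 the mode is (a−1)/(a+b−2) = 24/41 ≈ 0.585.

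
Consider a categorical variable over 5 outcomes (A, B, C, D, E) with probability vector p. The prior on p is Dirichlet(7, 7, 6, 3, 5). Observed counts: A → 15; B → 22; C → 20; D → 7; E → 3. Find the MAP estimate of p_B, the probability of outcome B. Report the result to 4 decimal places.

The posterior is Dirichlet(αᵢ + nᵢ) = Dirichlet(22, 29, 26, 10, 8).
For a Dirichlet(a₁,…,a_K) with all aᵢ > 1, the mode has j-th component (aⱼ − 1)/(Σaᵢ − K).
Here Σaᵢ = 95 and K = 5, so p_B = (29 − 1)/(95 − 5) = 28/90 ≈ 0.3111.

MAP estimate of p_B = 0.3111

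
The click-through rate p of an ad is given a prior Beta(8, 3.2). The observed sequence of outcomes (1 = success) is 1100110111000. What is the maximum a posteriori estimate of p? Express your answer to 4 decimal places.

Prior: Beta(8, 3.2).
Data: 7 successes in 13 trials (from the sequence). The binomial likelihood contributes p^7(1−p)^6, so the posterior is Beta(8+7, 3.2+6) = Beta(15, 9.2).
For Beta(a, b) with a, b > 1 the mode is (a−1)/(a+b−2) = 14/22.2 ≈ 0.6306.

p̂_MAP = 0.6306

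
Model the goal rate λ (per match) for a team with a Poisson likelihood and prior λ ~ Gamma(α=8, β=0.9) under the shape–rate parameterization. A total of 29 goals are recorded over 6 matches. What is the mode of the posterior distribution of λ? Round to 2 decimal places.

Σxᵢ = 29, n = 6.
Posterior ∝ λ^7e^(−0.9λ) · λ^29e^(−6λ) = λ^36e^(−6.9λ), i.e. Gamma(shape=37, rate=6.9).
The mode of a Gamma(a, b) with a ≥ 1 (shape–rate) is (a−1)/b = 36/6.9 ≈ 5.22.

λ̂_MAP = 5.22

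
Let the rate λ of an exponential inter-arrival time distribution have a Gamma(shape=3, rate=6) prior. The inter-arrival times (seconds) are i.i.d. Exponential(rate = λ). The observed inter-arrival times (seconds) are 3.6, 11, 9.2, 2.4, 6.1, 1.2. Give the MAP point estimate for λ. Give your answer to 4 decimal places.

The Exponential(rate=λ) likelihood is ∝ λ^n e^(−λΣtᵢ). Here n = 6 and Σtᵢ = 3.6 + 11 + 9.2 + 2.4 + 6.1 + 1.2 = 33.5.
Posterior ∝ λ^2e^(−6λ) · λ^6e^(−33.5λ) = λ^8e^(−39.5λ), i.e. Gamma(9, 39.5).
Mode = (a−1)/b = 8/39.5 ≈ 0.2025.

λ̂_MAP = 0.2025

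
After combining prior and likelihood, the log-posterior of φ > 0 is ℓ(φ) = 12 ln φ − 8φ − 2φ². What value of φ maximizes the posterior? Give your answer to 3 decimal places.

ℓ'(φ) = 12/φ − 8 − 4φ. Setting this to zero and multiplying by φ: 4φ² + 8φ − 12 = 0.
φ = (−8 + √(8² + 4·4·12)) / (2·4) = (−8 + √256) / 8 = (−8 + 16)/8 = 1.
ℓ''(φ) = −12/φ² − 4 < 0, confirming a maximum.

φ̂_MAP = 1.000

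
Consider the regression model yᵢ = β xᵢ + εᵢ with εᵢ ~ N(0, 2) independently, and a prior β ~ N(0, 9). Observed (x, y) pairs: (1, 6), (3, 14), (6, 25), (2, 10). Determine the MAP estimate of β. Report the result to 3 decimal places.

log p(β | y) = −Σ(yᵢ − βxᵢ)²/(2·2) − β²/(2·9) + const.
Setting the derivative to zero: Σxᵢ(yᵢ − βxᵢ)/2 − β/9 = 0, so β = Σxᵢyᵢ / (Σxᵢ² + σ²/τ²).
Σxᵢyᵢ = 1·6 + 3·14 + 6·25 + 2·10 = 218; Σxᵢ² = 50; σ²/τ² = 2/9.
β̂_MAP = 218 / (50 + 2/9) = 218/(452/9) = 981/226 ≈ 4.341.

β̂_MAP = 4.341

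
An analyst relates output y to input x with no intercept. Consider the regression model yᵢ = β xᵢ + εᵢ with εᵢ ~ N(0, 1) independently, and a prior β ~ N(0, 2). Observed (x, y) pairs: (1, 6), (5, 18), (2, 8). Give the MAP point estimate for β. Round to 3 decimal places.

log p(β | y) = −Σ(yᵢ − βxᵢ)²/(2·1) − β²/(2·2) + const.
Setting the derivative to zero: Σxᵢ(yᵢ − βxᵢ)/1 − β/2 = 0, so β = Σxᵢyᵢ / (Σxᵢ² + σ²/τ²).
Σxᵢyᵢ = 1·6 + 5·18 + 2·8 = 112; Σxᵢ² = 30; σ²/τ² = 0.5.
β̂_MAP = 112 / (30 + 0.5) = 112/30.5 ≈ 3.672.

β̂_MAP = 3.672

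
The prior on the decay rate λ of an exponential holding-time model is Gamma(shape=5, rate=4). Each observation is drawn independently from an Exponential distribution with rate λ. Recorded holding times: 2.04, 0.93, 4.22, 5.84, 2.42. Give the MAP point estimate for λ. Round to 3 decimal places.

The Exponential(rate=λ) likelihood is ∝ λ^n e^(−λΣtᵢ). Here n = 5 and Σtᵢ = 2.04 + 0.93 + 4.22 + 5.84 + 2.42 = 15.45.
Posterior ∝ λ^4e^(−4λ) · λ^5e^(−15.45λ) = λ^9e^(−19.45λ), i.e. Gamma(10, 19.45).
Mode = (a−1)/b = 9/19.45 ≈ 0.463.

λ̂_MAP = 0.463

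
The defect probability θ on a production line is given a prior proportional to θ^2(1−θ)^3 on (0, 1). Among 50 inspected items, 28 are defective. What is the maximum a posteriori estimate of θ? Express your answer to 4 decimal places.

θ̂_MAP = 0.5455

The prior density ∝ θ^2(1−θ)^3 is the kernel of Beta(3, 4).
Data: 28 successes in 50 trials. The binomial likelihood contributes θ^28(1−θ)^22, so the posterior is Beta(3+28, 4+22) = Beta(31, 26).
For Beta(a, b) with a, b > 1 the mode is (a−1)/(a+b−2) = 30/55 ≈ 0.5455.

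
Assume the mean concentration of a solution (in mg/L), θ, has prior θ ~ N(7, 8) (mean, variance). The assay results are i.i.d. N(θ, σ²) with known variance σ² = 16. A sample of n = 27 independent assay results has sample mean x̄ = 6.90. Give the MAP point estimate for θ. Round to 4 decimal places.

n = 27, x̄ = 6.90.
For a Normal prior and Normal likelihood with known variance, the posterior is Normal; its mode equals its mean, the precision-weighted average.
Prior precision 1/σ₀² = 1/8 = 0.125; data precision n/σ² = 27/16 = 1.6875.
θ̂ = (0.125·7 + 1.6875·6.9) / (0.125 + 1.6875) = 12.51875/1.8125 = 2003/290 ≈ 6.9069.

θ̂_MAP = 6.9069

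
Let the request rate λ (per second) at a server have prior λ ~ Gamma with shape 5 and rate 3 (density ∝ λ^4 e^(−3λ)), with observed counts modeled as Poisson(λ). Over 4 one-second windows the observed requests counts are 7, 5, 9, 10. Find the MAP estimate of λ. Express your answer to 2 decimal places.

λ̂_MAP = 5.00

Σxᵢ = 7+5+9+10 = 31, with n = 4.
Posterior ∝ λ^4e^(−3λ) · λ^31e^(−4λ) = λ^35e^(−7λ), i.e. Gamma(shape=36, rate=7).
The mode of a Gamma(a, b) with a ≥ 1 (shape–rate) is (a−1)/b = 35/7 ≈ 5.00.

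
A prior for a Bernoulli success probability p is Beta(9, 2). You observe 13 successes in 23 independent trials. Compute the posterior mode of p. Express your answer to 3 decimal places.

Prior: Beta(9, 2).
Data: 13 successes in 23 trials. The binomial likelihood contributes p^13(1−p)^10, so the posterior is Beta(9+13, 2+10) = Beta(22, 12).
For Beta(a, b) with a, b > 1 the mode is (a−1)/(a+b−2) = 21/32 ≈ 0.656.

p̂_MAP = 0.656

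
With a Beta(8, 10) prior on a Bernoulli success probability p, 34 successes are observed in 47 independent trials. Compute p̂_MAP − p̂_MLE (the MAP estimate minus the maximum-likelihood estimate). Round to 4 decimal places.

Posterior is Beta(42, 23); MAP = (42−1)/(65−2) = 41/63 ≈ 0.65079.
MLE ignores the prior: p̂_MLE = k/n = 34/47 ≈ 0.72340.
Difference = 41/63 − 34/47 = -215/2961 ≈ -0.0726.

MAP − MLE = -0.0726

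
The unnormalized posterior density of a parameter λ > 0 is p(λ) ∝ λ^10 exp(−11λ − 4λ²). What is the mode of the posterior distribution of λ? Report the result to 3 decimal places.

ℓ'(λ) = 10/λ − 11 − 8λ. Setting this to zero and multiplying by λ: 8λ² + 11λ − 10 = 0.
λ = (−11 + √(11² + 4·8·10)) / (2·8) = (−11 + √441) / 16 = (−11 + 21)/16 = 5/8.
ℓ''(λ) = −10/λ² − 8 < 0, confirming a maximum.

λ̂_MAP = 0.625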